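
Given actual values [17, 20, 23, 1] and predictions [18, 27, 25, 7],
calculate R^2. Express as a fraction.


Mean(y) = 61/4. SS_res = 90. SS_tot = 1155/4. R^2 = 1 - 90/(1155/4) = 53/77.

53/77


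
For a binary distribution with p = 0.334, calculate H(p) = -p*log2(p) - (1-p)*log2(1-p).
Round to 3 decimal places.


H = -0.334*log2(0.334) - 0.666*log2(0.666) = 0.919.

0.919


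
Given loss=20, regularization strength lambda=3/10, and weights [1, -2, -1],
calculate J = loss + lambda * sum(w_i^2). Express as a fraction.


L2 sq norm = sum(w^2) = 6. J = 20 + 3/10 * 6 = 109/5.

109/5


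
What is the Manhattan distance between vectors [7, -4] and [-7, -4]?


d = sum of absolute differences: |7--7|=14 + |-4--4|=0 = 14.

14


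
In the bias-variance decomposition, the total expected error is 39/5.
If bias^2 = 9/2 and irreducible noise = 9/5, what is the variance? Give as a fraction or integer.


Total error = bias^2 + variance + irreducible noise. So variance = 39/5 - 9/2 - 9/5 = 3/2.

3/2


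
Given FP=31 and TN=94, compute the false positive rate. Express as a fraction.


FPR = FP / (FP + TN) = 31 / 125 = 31/125.

31/125


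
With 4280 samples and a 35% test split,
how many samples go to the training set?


Test set = 4280 * 35% = 1498. Training set = 4280 - 1498 = 2782.

2782


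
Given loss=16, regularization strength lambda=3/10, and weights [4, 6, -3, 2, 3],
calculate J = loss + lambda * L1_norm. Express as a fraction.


L1 norm = sum(|w|) = 18. J = 16 + 3/10 * 18 = 107/5.

107/5


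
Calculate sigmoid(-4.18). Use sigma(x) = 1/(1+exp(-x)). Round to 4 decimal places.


sigma(-4.18) = 1/(1+e^(4.18)) = 1/(1+65.365853) = 1/66.365853 = 0.0151.

0.0151


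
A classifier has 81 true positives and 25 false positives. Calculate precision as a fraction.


Precision = TP / (TP + FP) = 81 / 106 = 81/106.

81/106


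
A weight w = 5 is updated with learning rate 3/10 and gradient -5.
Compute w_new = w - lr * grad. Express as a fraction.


w_new = 5 - 3/10 * -5 = 5 - -3/2 = 13/2.

13/2


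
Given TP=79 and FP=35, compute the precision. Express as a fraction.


Precision = TP / (TP + FP) = 79 / 114 = 79/114.

79/114


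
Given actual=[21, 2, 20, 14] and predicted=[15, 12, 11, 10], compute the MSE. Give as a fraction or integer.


MSE = (1/4) * ((21-15)^2=36 + (2-12)^2=100 + (20-11)^2=81 + (14-10)^2=16). Sum = 233. MSE = 233/4.

233/4


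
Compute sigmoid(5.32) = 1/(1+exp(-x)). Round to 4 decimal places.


sigma(5.32) = 1/(1+e^(-5.32)) = 1/(1+0.004893) = 1/1.004893 = 0.9951.

0.9951


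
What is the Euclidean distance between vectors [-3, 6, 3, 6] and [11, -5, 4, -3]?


d = sqrt(sum of squared differences). (-3-11)^2=196, (6--5)^2=121, (3-4)^2=1, (6--3)^2=81. Sum = 399.

sqrt(399)


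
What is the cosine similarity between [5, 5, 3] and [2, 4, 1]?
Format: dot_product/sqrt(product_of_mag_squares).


dot = 33. |a|^2 = 59, |b|^2 = 21. cos = 33/sqrt(1239).

33/sqrt(1239)


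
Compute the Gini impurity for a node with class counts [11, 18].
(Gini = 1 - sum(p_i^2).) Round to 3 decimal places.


Total = 29. Proportions: 11/29, 18/29. sum(p_i^2) = 0.5291. Gini = 1 - 0.5291 = 0.4709, which rounds to 0.471.

0.471


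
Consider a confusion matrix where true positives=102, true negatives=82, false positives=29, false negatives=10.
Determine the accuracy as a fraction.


Accuracy = (TP + TN) / (TP + TN + FP + FN) = (102 + 82) / 223 = 184/223.

184/223


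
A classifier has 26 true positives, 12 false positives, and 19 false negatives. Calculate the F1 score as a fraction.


Precision = 26/38 = 13/19. Recall = 26/45 = 26/45. F1 = 2*P*R/(P+R) = 52/83.

52/83


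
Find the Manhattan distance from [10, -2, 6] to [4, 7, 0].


d = sum of absolute differences: |10-4|=6 + |-2-7|=9 + |6-0|=6 = 21.

21


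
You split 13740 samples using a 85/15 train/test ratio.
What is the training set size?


Test set = 13740 * 15% = 2061. Training set = 13740 - 2061 = 11679.

11679


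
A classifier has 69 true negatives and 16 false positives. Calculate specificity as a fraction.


Specificity = TN / (TN + FP) = 69 / 85 = 69/85.

69/85


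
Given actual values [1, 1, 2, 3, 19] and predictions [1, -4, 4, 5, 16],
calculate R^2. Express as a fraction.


Mean(y) = 26/5. SS_res = 42. SS_tot = 1204/5. R^2 = 1 - 42/(1204/5) = 71/86.

71/86


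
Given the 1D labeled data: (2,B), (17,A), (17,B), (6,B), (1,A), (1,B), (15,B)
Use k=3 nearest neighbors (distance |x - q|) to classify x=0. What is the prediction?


Distances: |2-0|=2, |17-0|=17, |17-0|=17, |6-0|=6, |1-0|=1, |1-0|=1, |15-0|=15. 3 nearest: (1,A), (1,B), (2,B). Counts: {'A': 1, 'B': 2}. Majority class: B.

B


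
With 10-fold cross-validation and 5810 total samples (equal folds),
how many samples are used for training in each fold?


Each validation fold has 5810/10 = 581 samples. Training set = 5810 - 581 = 5229.

5229


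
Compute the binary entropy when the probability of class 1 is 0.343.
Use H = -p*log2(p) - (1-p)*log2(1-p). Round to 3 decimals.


H = -0.343*log2(0.343) - 0.657*log2(0.657) = 0.928.

0.928


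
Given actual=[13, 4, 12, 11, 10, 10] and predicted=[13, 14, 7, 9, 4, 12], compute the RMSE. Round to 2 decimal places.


MSE = 28.1667. RMSE = sqrt(28.1667) = 5.31.

5.31


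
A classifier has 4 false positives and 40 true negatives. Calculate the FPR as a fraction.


FPR = FP / (FP + TN) = 4 / 44 = 1/11.

1/11


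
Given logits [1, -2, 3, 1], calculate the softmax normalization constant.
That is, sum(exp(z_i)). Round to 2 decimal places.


Denom = e^1=2.7183 + e^-2=0.1353 + e^3=20.0855 + e^1=2.7183. Sum = 25.6574, which rounds to 25.66.

25.66


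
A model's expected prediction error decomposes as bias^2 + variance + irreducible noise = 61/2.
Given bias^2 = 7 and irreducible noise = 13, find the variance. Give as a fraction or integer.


Total error = bias^2 + variance + irreducible noise. So variance = 61/2 - 7 - 13 = 21/2.

21/2


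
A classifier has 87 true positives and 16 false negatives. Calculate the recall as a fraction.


Recall = TP / (TP + FN) = 87 / 103 = 87/103.

87/103


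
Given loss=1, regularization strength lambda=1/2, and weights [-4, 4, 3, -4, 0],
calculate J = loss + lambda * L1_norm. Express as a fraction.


L1 norm = sum(|w|) = 15. J = 1 + 1/2 * 15 = 17/2.

17/2


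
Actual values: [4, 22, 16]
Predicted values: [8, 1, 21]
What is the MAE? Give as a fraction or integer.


MAE = (1/3) * (|4-8|=4 + |22-1|=21 + |16-21|=5). Sum = 30. MAE = 10.

10


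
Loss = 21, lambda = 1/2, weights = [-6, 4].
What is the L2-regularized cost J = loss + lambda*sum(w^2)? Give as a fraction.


L2 sq norm = sum(w^2) = 52. J = 21 + 1/2 * 52 = 47.

47


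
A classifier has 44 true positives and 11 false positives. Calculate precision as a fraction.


Precision = TP / (TP + FP) = 44 / 55 = 4/5.

4/5


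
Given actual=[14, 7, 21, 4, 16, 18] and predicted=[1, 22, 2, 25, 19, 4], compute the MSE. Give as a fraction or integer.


MSE = (1/6) * ((14-1)^2=169 + (7-22)^2=225 + (21-2)^2=361 + (4-25)^2=441 + (16-19)^2=9 + (18-4)^2=196). Sum = 1401. MSE = 467/2.

467/2


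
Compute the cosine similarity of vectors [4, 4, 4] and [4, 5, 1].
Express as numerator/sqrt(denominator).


dot = 40. |a|^2 = 48, |b|^2 = 42. cos = 40/sqrt(2016).

40/sqrt(2016)


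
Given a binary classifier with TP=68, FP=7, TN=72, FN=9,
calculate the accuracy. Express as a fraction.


Accuracy = (TP + TN) / (TP + TN + FP + FN) = (68 + 72) / 156 = 35/39.

35/39


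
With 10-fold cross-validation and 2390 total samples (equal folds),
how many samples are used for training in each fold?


Each validation fold has 2390/10 = 239 samples. Training set = 2390 - 239 = 2151.

2151


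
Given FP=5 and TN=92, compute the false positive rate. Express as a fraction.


FPR = FP / (FP + TN) = 5 / 97 = 5/97.

5/97


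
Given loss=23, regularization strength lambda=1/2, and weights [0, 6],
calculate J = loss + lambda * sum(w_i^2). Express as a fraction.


L2 sq norm = sum(w^2) = 36. J = 23 + 1/2 * 36 = 41.

41


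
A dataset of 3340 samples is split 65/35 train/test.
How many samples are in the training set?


Test set = 3340 * 35% = 1169. Training set = 3340 - 1169 = 2171.

2171


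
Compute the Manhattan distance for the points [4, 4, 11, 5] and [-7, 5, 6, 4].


d = sum of absolute differences: |4--7|=11 + |4-5|=1 + |11-6|=5 + |5-4|=1 = 18.

18


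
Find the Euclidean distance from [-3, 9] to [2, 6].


d = sqrt(sum of squared differences). (-3-2)^2=25, (9-6)^2=9. Sum = 34.

sqrt(34)


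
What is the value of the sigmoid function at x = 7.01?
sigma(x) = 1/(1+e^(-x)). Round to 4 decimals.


sigma(7.01) = 1/(1+e^(-7.01)) = 1/(1+0.000903) = 1/1.000903 = 0.9991.

0.9991


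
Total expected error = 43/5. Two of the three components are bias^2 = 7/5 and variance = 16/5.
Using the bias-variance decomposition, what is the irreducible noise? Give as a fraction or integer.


Total error = bias^2 + variance + irreducible noise. So irreducible noise = 43/5 - 7/5 - 16/5 = 4.

4


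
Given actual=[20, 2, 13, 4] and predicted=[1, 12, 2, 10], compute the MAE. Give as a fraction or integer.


MAE = (1/4) * (|20-1|=19 + |2-12|=10 + |13-2|=11 + |4-10|=6). Sum = 46. MAE = 23/2.

23/2


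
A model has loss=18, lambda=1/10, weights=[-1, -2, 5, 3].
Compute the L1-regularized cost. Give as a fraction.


L1 norm = sum(|w|) = 11. J = 18 + 1/10 * 11 = 191/10.

191/10


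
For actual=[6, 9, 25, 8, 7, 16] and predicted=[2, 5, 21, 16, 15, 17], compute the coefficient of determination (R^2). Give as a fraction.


Mean(y) = 71/6. SS_res = 177. SS_tot = 1625/6. R^2 = 1 - 177/(1625/6) = 563/1625.

563/1625


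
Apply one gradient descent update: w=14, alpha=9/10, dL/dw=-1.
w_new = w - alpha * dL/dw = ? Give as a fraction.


w_new = 14 - 9/10 * -1 = 14 - -9/10 = 149/10.

149/10


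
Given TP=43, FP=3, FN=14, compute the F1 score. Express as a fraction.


Precision = 43/46 = 43/46. Recall = 43/57 = 43/57. F1 = 2*P*R/(P+R) = 86/103.

86/103


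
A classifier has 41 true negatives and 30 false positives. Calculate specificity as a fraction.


Specificity = TN / (TN + FP) = 41 / 71 = 41/71.

41/71


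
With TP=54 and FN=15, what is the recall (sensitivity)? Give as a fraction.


Recall = TP / (TP + FN) = 54 / 69 = 18/23.

18/23


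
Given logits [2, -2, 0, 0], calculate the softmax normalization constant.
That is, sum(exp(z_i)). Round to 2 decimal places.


Denom = e^2=7.3891 + e^-2=0.1353 + e^0=1.0000 + e^0=1.0000. Sum = 9.5244, which rounds to 9.52.

9.52


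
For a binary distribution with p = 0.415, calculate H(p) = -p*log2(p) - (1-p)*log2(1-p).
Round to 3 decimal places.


H = -0.415*log2(0.415) - 0.585*log2(0.585) = 0.979.

0.979


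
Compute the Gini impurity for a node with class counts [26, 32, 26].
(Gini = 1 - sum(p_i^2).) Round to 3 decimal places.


Total = 84. Proportions: 26/84, 32/84, 26/84. sum(p_i^2) = 0.3367. Gini = 1 - 0.3367 = 0.6633, which rounds to 0.663.

0.663


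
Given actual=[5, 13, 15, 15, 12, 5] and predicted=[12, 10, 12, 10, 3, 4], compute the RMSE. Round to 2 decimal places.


MSE = 29.0000. RMSE = sqrt(29.0000) = 5.39.

5.39


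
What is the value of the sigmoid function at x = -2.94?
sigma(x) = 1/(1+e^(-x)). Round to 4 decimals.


sigma(-2.94) = 1/(1+e^(2.94)) = 1/(1+18.915846) = 1/19.915846 = 0.0502.

0.0502


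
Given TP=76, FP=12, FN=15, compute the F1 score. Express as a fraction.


Precision = 76/88 = 19/22. Recall = 76/91 = 76/91. F1 = 2*P*R/(P+R) = 152/179.

152/179


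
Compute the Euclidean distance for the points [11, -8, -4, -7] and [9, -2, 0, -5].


d = sqrt(sum of squared differences). (11-9)^2=4, (-8--2)^2=36, (-4-0)^2=16, (-7--5)^2=4. Sum = 60.

sqrt(60)


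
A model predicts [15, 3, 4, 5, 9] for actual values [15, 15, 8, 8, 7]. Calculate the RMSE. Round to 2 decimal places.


MSE = 34.6000. RMSE = sqrt(34.6000) = 5.88.

5.88


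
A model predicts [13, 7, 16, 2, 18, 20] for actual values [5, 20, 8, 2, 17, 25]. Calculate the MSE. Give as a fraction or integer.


MSE = (1/6) * ((5-13)^2=64 + (20-7)^2=169 + (8-16)^2=64 + (2-2)^2=0 + (17-18)^2=1 + (25-20)^2=25). Sum = 323. MSE = 323/6.

323/6


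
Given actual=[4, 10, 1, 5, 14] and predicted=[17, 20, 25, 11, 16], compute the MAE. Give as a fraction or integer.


MAE = (1/5) * (|4-17|=13 + |10-20|=10 + |1-25|=24 + |5-11|=6 + |14-16|=2). Sum = 55. MAE = 11.

11


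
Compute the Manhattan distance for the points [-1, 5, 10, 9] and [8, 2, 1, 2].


d = sum of absolute differences: |-1-8|=9 + |5-2|=3 + |10-1|=9 + |9-2|=7 = 28.

28


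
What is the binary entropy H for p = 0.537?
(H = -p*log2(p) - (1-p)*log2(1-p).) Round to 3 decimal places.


H = -0.537*log2(0.537) - 0.463*log2(0.463) = 0.996.

0.996


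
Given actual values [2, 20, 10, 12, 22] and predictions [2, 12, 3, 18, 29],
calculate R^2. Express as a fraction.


Mean(y) = 66/5. SS_res = 198. SS_tot = 1304/5. R^2 = 1 - 198/(1304/5) = 157/652.

157/652


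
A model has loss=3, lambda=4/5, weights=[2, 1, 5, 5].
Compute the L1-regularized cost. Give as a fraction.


L1 norm = sum(|w|) = 13. J = 3 + 4/5 * 13 = 67/5.

67/5


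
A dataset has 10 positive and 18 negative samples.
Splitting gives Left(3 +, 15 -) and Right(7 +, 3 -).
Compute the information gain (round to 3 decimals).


H(parent) = 0.9403. H(left) = 0.6500, H(right) = 0.8813. Weighted = (18/28)*0.6500 + (10/28)*0.8813 = 0.7326. IG = 0.9403 - 0.7326 = 0.2077, which rounds to 0.208.

0.208


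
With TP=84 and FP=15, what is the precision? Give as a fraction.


Precision = TP / (TP + FP) = 84 / 99 = 28/33.

28/33


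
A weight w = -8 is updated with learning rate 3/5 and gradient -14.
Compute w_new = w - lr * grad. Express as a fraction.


w_new = -8 - 3/5 * -14 = -8 - -42/5 = 2/5.

2/5


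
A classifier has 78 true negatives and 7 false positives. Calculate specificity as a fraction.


Specificity = TN / (TN + FP) = 78 / 85 = 78/85.

78/85


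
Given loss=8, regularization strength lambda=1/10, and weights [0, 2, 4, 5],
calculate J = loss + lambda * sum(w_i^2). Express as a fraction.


L2 sq norm = sum(w^2) = 45. J = 8 + 1/10 * 45 = 25/2.

25/2


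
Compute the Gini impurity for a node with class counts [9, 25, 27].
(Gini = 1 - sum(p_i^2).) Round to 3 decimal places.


Total = 61. Proportions: 9/61, 25/61, 27/61. sum(p_i^2) = 0.3856. Gini = 1 - 0.3856 = 0.6144, which rounds to 0.614.

0.614


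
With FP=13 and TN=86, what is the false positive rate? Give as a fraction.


FPR = FP / (FP + TN) = 13 / 99 = 13/99.

13/99


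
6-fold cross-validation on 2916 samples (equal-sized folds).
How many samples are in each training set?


Each validation fold has 2916/6 = 486 samples. Training set = 2916 - 486 = 2430.

2430


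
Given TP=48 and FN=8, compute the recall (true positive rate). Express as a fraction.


Recall = TP / (TP + FN) = 48 / 56 = 6/7.

6/7


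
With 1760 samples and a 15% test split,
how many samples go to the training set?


Test set = 1760 * 15% = 264. Training set = 1760 - 264 = 1496.

1496


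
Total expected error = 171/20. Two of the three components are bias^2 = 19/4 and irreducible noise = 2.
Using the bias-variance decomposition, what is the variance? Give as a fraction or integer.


Total error = bias^2 + variance + irreducible noise. So variance = 171/20 - 19/4 - 2 = 9/5.

9/5


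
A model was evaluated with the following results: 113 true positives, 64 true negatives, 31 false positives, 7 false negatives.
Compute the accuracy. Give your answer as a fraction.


Accuracy = (TP + TN) / (TP + TN + FP + FN) = (113 + 64) / 215 = 177/215.

177/215


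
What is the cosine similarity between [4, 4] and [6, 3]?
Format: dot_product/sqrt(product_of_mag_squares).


dot = 36. |a|^2 = 32, |b|^2 = 45. cos = 36/sqrt(1440).

36/sqrt(1440)


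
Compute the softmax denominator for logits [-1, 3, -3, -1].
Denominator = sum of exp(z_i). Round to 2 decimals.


Denom = e^-1=0.3679 + e^3=20.0855 + e^-3=0.0498 + e^-1=0.3679. Sum = 20.8711, which rounds to 20.87.

20.87


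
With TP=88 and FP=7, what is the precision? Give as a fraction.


Precision = TP / (TP + FP) = 88 / 95 = 88/95.

88/95


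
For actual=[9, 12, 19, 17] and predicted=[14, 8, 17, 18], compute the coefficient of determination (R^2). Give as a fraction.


Mean(y) = 57/4. SS_res = 46. SS_tot = 251/4. R^2 = 1 - 46/(251/4) = 67/251.

67/251


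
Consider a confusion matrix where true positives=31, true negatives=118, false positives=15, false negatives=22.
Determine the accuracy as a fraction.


Accuracy = (TP + TN) / (TP + TN + FP + FN) = (31 + 118) / 186 = 149/186.

149/186


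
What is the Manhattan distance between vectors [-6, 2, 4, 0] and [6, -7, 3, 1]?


d = sum of absolute differences: |-6-6|=12 + |2--7|=9 + |4-3|=1 + |0-1|=1 = 23.

23


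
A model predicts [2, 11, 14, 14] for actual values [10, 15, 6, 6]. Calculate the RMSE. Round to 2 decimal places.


MSE = 52.0000. RMSE = sqrt(52.0000) = 7.21.

7.21


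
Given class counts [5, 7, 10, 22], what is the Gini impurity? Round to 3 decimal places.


Total = 44. Proportions: 5/44, 7/44, 10/44, 22/44. sum(p_i^2) = 0.3399. Gini = 1 - 0.3399 = 0.6601, which rounds to 0.660.

0.660


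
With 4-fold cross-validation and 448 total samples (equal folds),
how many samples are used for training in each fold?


Each validation fold has 448/4 = 112 samples. Training set = 448 - 112 = 336.

336


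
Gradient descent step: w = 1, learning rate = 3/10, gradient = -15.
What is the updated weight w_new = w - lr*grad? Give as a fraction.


w_new = 1 - 3/10 * -15 = 1 - -9/2 = 11/2.

11/2


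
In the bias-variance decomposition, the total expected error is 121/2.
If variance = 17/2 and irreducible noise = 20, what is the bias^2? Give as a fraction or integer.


Total error = bias^2 + variance + irreducible noise. So bias^2 = 121/2 - 17/2 - 20 = 32.

32


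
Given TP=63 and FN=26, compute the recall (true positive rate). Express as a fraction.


Recall = TP / (TP + FN) = 63 / 89 = 63/89.

63/89


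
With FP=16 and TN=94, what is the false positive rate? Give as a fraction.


FPR = FP / (FP + TN) = 16 / 110 = 8/55.

8/55


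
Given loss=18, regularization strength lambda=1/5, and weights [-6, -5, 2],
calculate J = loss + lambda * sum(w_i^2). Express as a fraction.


L2 sq norm = sum(w^2) = 65. J = 18 + 1/5 * 65 = 31.

31


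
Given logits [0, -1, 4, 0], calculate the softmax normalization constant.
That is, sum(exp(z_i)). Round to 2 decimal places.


Denom = e^0=1.0000 + e^-1=0.3679 + e^4=54.5982 + e^0=1.0000. Sum = 56.9661, which rounds to 56.97.

56.97


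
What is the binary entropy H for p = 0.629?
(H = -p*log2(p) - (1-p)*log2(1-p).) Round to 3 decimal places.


H = -0.629*log2(0.629) - 0.371*log2(0.371) = 0.951.

0.951


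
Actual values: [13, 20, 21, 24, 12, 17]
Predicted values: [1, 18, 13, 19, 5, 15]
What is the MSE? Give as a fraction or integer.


MSE = (1/6) * ((13-1)^2=144 + (20-18)^2=4 + (21-13)^2=64 + (24-19)^2=25 + (12-5)^2=49 + (17-15)^2=4). Sum = 290. MSE = 145/3.

145/3


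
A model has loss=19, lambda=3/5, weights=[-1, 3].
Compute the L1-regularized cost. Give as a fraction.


L1 norm = sum(|w|) = 4. J = 19 + 3/5 * 4 = 107/5.

107/5


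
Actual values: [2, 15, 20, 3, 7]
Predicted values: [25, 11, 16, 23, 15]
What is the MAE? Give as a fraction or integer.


MAE = (1/5) * (|2-25|=23 + |15-11|=4 + |20-16|=4 + |3-23|=20 + |7-15|=8). Sum = 59. MAE = 59/5.

59/5


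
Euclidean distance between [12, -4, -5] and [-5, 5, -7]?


d = sqrt(sum of squared differences). (12--5)^2=289, (-4-5)^2=81, (-5--7)^2=4. Sum = 374.

sqrt(374)


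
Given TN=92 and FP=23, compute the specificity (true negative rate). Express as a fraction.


Specificity = TN / (TN + FP) = 92 / 115 = 4/5.

4/5


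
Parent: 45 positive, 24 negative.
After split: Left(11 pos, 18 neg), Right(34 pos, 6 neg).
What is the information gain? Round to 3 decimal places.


H(parent) = 0.9321. H(left) = 0.9576, H(right) = 0.6098. Weighted = (29/69)*0.9576 + (40/69)*0.6098 = 0.7560. IG = 0.9321 - 0.7560 = 0.1761, which rounds to 0.176.

0.176


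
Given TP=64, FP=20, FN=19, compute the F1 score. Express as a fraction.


Precision = 64/84 = 16/21. Recall = 64/83 = 64/83. F1 = 2*P*R/(P+R) = 128/167.

128/167


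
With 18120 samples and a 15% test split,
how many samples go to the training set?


Test set = 18120 * 15% = 2718. Training set = 18120 - 2718 = 15402.

15402


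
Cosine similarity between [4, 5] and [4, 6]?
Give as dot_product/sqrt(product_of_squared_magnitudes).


dot = 46. |a|^2 = 41, |b|^2 = 52. cos = 46/sqrt(2132).

46/sqrt(2132)


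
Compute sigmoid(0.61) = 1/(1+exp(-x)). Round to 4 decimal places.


sigma(0.61) = 1/(1+e^(-0.61)) = 1/(1+0.543351) = 1/1.543351 = 0.6479.

0.6479


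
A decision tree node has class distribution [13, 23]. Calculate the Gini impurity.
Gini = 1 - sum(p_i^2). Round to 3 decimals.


Total = 36. Proportions: 13/36, 23/36. sum(p_i^2) = 0.5386. Gini = 1 - 0.5386 = 0.4614, which rounds to 0.461.

0.461


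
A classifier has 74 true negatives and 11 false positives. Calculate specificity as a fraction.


Specificity = TN / (TN + FP) = 74 / 85 = 74/85.

74/85


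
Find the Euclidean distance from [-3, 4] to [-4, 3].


d = sqrt(sum of squared differences). (-3--4)^2=1, (4-3)^2=1. Sum = 2.

sqrt(2)


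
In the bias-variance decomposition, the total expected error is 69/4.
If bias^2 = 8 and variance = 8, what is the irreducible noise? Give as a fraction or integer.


Total error = bias^2 + variance + irreducible noise. So irreducible noise = 69/4 - 8 - 8 = 5/4.

5/4


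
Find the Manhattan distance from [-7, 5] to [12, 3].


d = sum of absolute differences: |-7-12|=19 + |5-3|=2 = 21.

21


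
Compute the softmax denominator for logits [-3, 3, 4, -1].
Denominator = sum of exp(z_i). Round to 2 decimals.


Denom = e^-3=0.0498 + e^3=20.0855 + e^4=54.5982 + e^-1=0.3679. Sum = 75.1014, which rounds to 75.10.

75.10


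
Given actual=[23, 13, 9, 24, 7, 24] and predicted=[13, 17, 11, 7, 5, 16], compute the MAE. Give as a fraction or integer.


MAE = (1/6) * (|23-13|=10 + |13-17|=4 + |9-11|=2 + |24-7|=17 + |7-5|=2 + |24-16|=8). Sum = 43. MAE = 43/6.

43/6


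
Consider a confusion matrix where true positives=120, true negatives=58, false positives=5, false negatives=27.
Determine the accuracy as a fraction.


Accuracy = (TP + TN) / (TP + TN + FP + FN) = (120 + 58) / 210 = 89/105.

89/105


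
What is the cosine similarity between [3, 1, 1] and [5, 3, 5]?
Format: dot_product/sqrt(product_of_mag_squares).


dot = 23. |a|^2 = 11, |b|^2 = 59. cos = 23/sqrt(649).

23/sqrt(649)


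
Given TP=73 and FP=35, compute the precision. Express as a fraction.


Precision = TP / (TP + FP) = 73 / 108 = 73/108.

73/108


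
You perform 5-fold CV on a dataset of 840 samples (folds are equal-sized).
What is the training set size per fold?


Each validation fold has 840/5 = 168 samples. Training set = 840 - 168 = 672.

672


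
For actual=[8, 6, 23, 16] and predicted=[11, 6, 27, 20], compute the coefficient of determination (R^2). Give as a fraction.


Mean(y) = 53/4. SS_res = 41. SS_tot = 731/4. R^2 = 1 - 41/(731/4) = 567/731.

567/731


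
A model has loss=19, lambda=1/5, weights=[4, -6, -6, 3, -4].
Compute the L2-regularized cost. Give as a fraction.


L2 sq norm = sum(w^2) = 113. J = 19 + 1/5 * 113 = 208/5.

208/5


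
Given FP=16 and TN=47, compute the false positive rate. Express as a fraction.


FPR = FP / (FP + TN) = 16 / 63 = 16/63.

16/63


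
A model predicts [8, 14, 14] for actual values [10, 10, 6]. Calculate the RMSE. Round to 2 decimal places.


MSE = 28.0000. RMSE = sqrt(28.0000) = 5.29.

5.29


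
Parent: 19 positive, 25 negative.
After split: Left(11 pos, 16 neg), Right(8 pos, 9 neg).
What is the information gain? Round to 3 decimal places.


H(parent) = 0.9865. H(left) = 0.9751, H(right) = 0.9975. Weighted = (27/44)*0.9751 + (17/44)*0.9975 = 0.9838. IG = 0.9865 - 0.9838 = 0.0027, which rounds to 0.003.

0.003


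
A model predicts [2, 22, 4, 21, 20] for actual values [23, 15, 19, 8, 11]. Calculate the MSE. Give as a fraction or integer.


MSE = (1/5) * ((23-2)^2=441 + (15-22)^2=49 + (19-4)^2=225 + (8-21)^2=169 + (11-20)^2=81). Sum = 965. MSE = 193.

193


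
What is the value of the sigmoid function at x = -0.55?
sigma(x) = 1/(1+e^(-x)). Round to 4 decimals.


sigma(-0.55) = 1/(1+e^(0.55)) = 1/(1+1.733253) = 1/2.733253 = 0.3659.

0.3659


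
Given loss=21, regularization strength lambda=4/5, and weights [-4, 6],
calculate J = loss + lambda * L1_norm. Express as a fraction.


L1 norm = sum(|w|) = 10. J = 21 + 4/5 * 10 = 29.

29


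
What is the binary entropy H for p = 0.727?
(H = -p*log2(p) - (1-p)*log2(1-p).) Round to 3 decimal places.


H = -0.727*log2(0.727) - 0.273*log2(0.273) = 0.846.

0.846


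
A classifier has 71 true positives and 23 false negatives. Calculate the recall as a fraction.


Recall = TP / (TP + FN) = 71 / 94 = 71/94.

71/94


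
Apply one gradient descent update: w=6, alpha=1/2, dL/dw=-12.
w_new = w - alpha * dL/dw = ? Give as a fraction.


w_new = 6 - 1/2 * -12 = 6 - -6 = 12.

12


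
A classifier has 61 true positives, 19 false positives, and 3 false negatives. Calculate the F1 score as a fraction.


Precision = 61/80 = 61/80. Recall = 61/64 = 61/64. F1 = 2*P*R/(P+R) = 61/72.

61/72


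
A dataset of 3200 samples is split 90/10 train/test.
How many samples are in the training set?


Test set = 3200 * 10% = 320. Training set = 3200 - 320 = 2880.

2880


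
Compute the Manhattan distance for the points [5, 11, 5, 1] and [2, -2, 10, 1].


d = sum of absolute differences: |5-2|=3 + |11--2|=13 + |5-10|=5 + |1-1|=0 = 21.

21


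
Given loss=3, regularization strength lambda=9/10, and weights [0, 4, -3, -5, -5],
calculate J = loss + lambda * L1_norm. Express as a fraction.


L1 norm = sum(|w|) = 17. J = 3 + 9/10 * 17 = 183/10.

183/10


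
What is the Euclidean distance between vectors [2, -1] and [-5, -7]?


d = sqrt(sum of squared differences). (2--5)^2=49, (-1--7)^2=36. Sum = 85.

sqrt(85)


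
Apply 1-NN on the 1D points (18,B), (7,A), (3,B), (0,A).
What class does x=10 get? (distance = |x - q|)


Distances: |18-10|=8, |7-10|=3, |3-10|=7, |0-10|=10. 1 nearest: (7,A). Counts: {'A': 1}. Majority class: A.

A


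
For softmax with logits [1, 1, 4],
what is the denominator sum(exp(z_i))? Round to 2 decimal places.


Denom = e^1=2.7183 + e^1=2.7183 + e^4=54.5982. Sum = 60.0348, which rounds to 60.03.

60.03


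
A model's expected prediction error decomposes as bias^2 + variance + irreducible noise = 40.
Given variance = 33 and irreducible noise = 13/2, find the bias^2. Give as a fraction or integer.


Total error = bias^2 + variance + irreducible noise. So bias^2 = 40 - 33 - 13/2 = 1/2.

1/2


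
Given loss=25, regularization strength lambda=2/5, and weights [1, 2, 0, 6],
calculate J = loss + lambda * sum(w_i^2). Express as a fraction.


L2 sq norm = sum(w^2) = 41. J = 25 + 2/5 * 41 = 207/5.

207/5


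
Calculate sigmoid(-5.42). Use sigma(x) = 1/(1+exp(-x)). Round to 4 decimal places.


sigma(-5.42) = 1/(1+e^(5.42)) = 1/(1+225.879123) = 1/226.879123 = 0.0044.

0.0044


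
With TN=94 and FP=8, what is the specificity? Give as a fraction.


Specificity = TN / (TN + FP) = 94 / 102 = 47/51.

47/51


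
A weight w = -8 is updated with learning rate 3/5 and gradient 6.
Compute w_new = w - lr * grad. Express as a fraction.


w_new = -8 - 3/5 * 6 = -8 - 18/5 = -58/5.

-58/5


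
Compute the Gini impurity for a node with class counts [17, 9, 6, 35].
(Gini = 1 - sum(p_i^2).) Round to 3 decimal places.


Total = 67. Proportions: 17/67, 9/67, 6/67, 35/67. sum(p_i^2) = 0.3633. Gini = 1 - 0.3633 = 0.6367, which rounds to 0.637.

0.637


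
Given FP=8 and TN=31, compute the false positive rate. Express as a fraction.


FPR = FP / (FP + TN) = 8 / 39 = 8/39.

8/39


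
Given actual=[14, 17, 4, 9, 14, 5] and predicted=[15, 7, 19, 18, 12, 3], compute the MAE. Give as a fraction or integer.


MAE = (1/6) * (|14-15|=1 + |17-7|=10 + |4-19|=15 + |9-18|=9 + |14-12|=2 + |5-3|=2). Sum = 39. MAE = 13/2.

13/2


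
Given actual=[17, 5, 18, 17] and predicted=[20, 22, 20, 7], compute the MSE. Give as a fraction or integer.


MSE = (1/4) * ((17-20)^2=9 + (5-22)^2=289 + (18-20)^2=4 + (17-7)^2=100). Sum = 402. MSE = 201/2.

201/2


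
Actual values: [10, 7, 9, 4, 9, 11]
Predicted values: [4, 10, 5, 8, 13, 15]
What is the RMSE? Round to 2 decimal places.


MSE = 18.1667. RMSE = sqrt(18.1667) = 4.26.

4.26


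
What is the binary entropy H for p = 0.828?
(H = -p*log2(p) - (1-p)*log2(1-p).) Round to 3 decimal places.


H = -0.828*log2(0.828) - 0.172*log2(0.172) = 0.662.

0.662


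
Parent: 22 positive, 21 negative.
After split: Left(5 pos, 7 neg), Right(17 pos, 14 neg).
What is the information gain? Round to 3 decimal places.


H(parent) = 0.9996. H(left) = 0.9799, H(right) = 0.9932. Weighted = (12/43)*0.9799 + (31/43)*0.9932 = 0.9895. IG = 0.9996 - 0.9895 = 0.0101, which rounds to 0.010.

0.010


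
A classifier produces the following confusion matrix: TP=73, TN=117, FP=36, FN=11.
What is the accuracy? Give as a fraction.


Accuracy = (TP + TN) / (TP + TN + FP + FN) = (73 + 117) / 237 = 190/237.

190/237


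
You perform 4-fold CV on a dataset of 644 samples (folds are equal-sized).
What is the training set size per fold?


Each validation fold has 644/4 = 161 samples. Training set = 644 - 161 = 483.

483


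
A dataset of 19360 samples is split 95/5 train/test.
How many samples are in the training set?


Test set = 19360 * 5% = 968. Training set = 19360 - 968 = 18392.

18392


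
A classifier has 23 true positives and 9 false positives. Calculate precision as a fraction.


Precision = TP / (TP + FP) = 23 / 32 = 23/32.

23/32


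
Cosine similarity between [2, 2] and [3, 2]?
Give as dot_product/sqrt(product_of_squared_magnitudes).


dot = 10. |a|^2 = 8, |b|^2 = 13. cos = 10/sqrt(104).

10/sqrt(104)


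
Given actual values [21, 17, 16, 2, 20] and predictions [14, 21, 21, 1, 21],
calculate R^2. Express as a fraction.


Mean(y) = 76/5. SS_res = 92. SS_tot = 1174/5. R^2 = 1 - 92/(1174/5) = 357/587.

357/587


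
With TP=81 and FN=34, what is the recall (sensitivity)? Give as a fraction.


Recall = TP / (TP + FN) = 81 / 115 = 81/115.

81/115


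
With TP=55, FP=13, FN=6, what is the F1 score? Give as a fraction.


Precision = 55/68 = 55/68. Recall = 55/61 = 55/61. F1 = 2*P*R/(P+R) = 110/129.

110/129


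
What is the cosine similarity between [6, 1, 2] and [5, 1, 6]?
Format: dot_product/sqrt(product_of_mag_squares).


dot = 43. |a|^2 = 41, |b|^2 = 62. cos = 43/sqrt(2542).

43/sqrt(2542)


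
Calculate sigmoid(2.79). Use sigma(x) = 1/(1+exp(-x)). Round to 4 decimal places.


sigma(2.79) = 1/(1+e^(-2.79)) = 1/(1+0.061421) = 1/1.061421 = 0.9421.

0.9421


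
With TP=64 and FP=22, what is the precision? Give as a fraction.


Precision = TP / (TP + FP) = 64 / 86 = 32/43.

32/43


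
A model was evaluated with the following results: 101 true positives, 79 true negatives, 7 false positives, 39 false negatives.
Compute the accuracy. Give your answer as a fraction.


Accuracy = (TP + TN) / (TP + TN + FP + FN) = (101 + 79) / 226 = 90/113.

90/113


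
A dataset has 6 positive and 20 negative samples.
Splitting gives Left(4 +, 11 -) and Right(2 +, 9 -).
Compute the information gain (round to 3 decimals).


H(parent) = 0.7793. H(left) = 0.8366, H(right) = 0.6840. Weighted = (15/26)*0.8366 + (11/26)*0.6840 = 0.7720. IG = 0.7793 - 0.7720 = 0.0073, which rounds to 0.007.

0.007


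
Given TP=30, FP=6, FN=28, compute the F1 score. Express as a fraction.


Precision = 30/36 = 5/6. Recall = 30/58 = 15/29. F1 = 2*P*R/(P+R) = 30/47.

30/47


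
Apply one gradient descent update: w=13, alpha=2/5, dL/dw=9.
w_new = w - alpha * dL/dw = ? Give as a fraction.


w_new = 13 - 2/5 * 9 = 13 - 18/5 = 47/5.

47/5


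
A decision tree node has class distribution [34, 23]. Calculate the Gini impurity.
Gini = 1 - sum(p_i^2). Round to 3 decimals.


Total = 57. Proportions: 34/57, 23/57. sum(p_i^2) = 0.5186. Gini = 1 - 0.5186 = 0.4814, which rounds to 0.481.

0.481


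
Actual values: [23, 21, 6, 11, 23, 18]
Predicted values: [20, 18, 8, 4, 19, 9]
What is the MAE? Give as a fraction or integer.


MAE = (1/6) * (|23-20|=3 + |21-18|=3 + |6-8|=2 + |11-4|=7 + |23-19|=4 + |18-9|=9). Sum = 28. MAE = 14/3.

14/3


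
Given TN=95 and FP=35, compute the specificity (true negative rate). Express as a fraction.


Specificity = TN / (TN + FP) = 95 / 130 = 19/26.

19/26


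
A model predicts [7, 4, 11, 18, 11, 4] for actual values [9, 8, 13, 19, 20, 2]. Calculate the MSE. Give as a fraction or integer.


MSE = (1/6) * ((9-7)^2=4 + (8-4)^2=16 + (13-11)^2=4 + (19-18)^2=1 + (20-11)^2=81 + (2-4)^2=4). Sum = 110. MSE = 55/3.

55/3


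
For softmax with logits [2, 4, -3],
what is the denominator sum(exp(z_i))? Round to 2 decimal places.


Denom = e^2=7.3891 + e^4=54.5982 + e^-3=0.0498. Sum = 62.0371, which rounds to 62.04.

62.04


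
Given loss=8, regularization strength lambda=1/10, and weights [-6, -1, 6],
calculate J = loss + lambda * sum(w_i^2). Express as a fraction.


L2 sq norm = sum(w^2) = 73. J = 8 + 1/10 * 73 = 153/10.

153/10


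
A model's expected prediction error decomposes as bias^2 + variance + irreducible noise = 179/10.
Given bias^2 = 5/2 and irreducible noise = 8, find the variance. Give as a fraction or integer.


Total error = bias^2 + variance + irreducible noise. So variance = 179/10 - 5/2 - 8 = 37/5.

37/5


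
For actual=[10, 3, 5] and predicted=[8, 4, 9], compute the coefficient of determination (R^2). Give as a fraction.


Mean(y) = 6. SS_res = 21. SS_tot = 26. R^2 = 1 - 21/(26) = 5/26.

5/26


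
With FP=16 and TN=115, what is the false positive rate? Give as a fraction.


FPR = FP / (FP + TN) = 16 / 131 = 16/131.

16/131


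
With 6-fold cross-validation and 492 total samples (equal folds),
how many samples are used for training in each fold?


Each validation fold has 492/6 = 82 samples. Training set = 492 - 82 = 410.

410


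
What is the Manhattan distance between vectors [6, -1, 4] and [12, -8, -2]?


d = sum of absolute differences: |6-12|=6 + |-1--8|=7 + |4--2|=6 = 19.

19


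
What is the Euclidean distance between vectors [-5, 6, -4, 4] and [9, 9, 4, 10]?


d = sqrt(sum of squared differences). (-5-9)^2=196, (6-9)^2=9, (-4-4)^2=64, (4-10)^2=36. Sum = 305.

sqrt(305)


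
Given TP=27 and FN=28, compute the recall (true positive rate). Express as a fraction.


Recall = TP / (TP + FN) = 27 / 55 = 27/55.

27/55


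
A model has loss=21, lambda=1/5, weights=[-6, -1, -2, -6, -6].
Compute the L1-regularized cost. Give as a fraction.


L1 norm = sum(|w|) = 21. J = 21 + 1/5 * 21 = 126/5.

126/5


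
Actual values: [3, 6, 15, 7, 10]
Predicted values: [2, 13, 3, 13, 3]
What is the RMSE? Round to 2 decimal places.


MSE = 55.8000. RMSE = sqrt(55.8000) = 7.47.

7.47


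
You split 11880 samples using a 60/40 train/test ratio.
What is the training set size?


Test set = 11880 * 40% = 4752. Training set = 11880 - 4752 = 7128.

7128


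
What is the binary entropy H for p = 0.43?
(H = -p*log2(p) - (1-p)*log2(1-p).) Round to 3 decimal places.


H = -0.43*log2(0.43) - 0.57*log2(0.57) = 0.986.

0.986


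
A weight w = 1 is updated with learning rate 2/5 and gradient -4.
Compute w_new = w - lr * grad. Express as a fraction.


w_new = 1 - 2/5 * -4 = 1 - -8/5 = 13/5.

13/5


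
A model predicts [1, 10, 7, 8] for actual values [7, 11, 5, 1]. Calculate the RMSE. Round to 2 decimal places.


MSE = 22.5000. RMSE = sqrt(22.5000) = 4.74.

4.74


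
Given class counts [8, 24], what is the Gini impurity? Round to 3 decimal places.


Total = 32. Proportions: 8/32, 24/32. sum(p_i^2) = 0.6250. Gini = 1 - 0.6250 = 0.3750, which rounds to 0.375.

0.375


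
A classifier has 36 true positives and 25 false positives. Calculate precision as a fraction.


Precision = TP / (TP + FP) = 36 / 61 = 36/61.

36/61


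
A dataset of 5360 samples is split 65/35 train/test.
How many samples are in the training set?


Test set = 5360 * 35% = 1876. Training set = 5360 - 1876 = 3484.

3484


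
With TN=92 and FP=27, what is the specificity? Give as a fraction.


Specificity = TN / (TN + FP) = 92 / 119 = 92/119.

92/119


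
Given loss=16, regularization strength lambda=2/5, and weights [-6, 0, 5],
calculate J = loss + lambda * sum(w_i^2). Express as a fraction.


L2 sq norm = sum(w^2) = 61. J = 16 + 2/5 * 61 = 202/5.

202/5


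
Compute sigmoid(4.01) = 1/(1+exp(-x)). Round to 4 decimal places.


sigma(4.01) = 1/(1+e^(-4.01)) = 1/(1+0.018133) = 1/1.018133 = 0.9822.

0.9822


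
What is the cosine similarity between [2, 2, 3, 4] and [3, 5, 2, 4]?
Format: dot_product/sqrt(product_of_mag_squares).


dot = 38. |a|^2 = 33, |b|^2 = 54. cos = 38/sqrt(1782).

38/sqrt(1782)


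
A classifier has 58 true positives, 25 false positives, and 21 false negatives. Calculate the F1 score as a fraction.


Precision = 58/83 = 58/83. Recall = 58/79 = 58/79. F1 = 2*P*R/(P+R) = 58/81.

58/81


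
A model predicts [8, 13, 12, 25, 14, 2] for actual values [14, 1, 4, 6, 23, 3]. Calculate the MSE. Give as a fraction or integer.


MSE = (1/6) * ((14-8)^2=36 + (1-13)^2=144 + (4-12)^2=64 + (6-25)^2=361 + (23-14)^2=81 + (3-2)^2=1). Sum = 687. MSE = 229/2.

229/2


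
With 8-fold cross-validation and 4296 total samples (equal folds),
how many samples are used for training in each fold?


Each validation fold has 4296/8 = 537 samples. Training set = 4296 - 537 = 3759.

3759


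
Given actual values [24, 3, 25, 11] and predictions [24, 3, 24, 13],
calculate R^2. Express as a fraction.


Mean(y) = 63/4. SS_res = 5. SS_tot = 1355/4. R^2 = 1 - 5/(1355/4) = 267/271.

267/271


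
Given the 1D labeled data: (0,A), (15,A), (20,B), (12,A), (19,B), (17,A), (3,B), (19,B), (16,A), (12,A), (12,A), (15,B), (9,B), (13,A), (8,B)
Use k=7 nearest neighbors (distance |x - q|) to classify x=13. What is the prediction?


Distances: |0-13|=13, |15-13|=2, |20-13|=7, |12-13|=1, |19-13|=6, |17-13|=4, |3-13|=10, |19-13|=6, |16-13|=3, |12-13|=1, |12-13|=1, |15-13|=2, |9-13|=4, |13-13|=0, |8-13|=5. 7 nearest: (13,A), (12,A), (12,A), (12,A), (15,A), (15,B), (16,A). Counts: {'A': 6, 'B': 1}. Majority class: A.

A


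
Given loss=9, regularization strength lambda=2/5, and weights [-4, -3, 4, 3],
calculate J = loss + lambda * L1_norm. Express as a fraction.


L1 norm = sum(|w|) = 14. J = 9 + 2/5 * 14 = 73/5.

73/5


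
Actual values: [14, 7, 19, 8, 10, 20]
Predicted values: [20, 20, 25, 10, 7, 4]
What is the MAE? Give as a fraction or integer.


MAE = (1/6) * (|14-20|=6 + |7-20|=13 + |19-25|=6 + |8-10|=2 + |10-7|=3 + |20-4|=16). Sum = 46. MAE = 23/3.

23/3


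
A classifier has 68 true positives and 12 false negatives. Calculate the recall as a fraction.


Recall = TP / (TP + FN) = 68 / 80 = 17/20.

17/20


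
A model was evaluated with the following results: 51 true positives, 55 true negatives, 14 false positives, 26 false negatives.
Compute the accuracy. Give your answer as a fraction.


Accuracy = (TP + TN) / (TP + TN + FP + FN) = (51 + 55) / 146 = 53/73.

53/73
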